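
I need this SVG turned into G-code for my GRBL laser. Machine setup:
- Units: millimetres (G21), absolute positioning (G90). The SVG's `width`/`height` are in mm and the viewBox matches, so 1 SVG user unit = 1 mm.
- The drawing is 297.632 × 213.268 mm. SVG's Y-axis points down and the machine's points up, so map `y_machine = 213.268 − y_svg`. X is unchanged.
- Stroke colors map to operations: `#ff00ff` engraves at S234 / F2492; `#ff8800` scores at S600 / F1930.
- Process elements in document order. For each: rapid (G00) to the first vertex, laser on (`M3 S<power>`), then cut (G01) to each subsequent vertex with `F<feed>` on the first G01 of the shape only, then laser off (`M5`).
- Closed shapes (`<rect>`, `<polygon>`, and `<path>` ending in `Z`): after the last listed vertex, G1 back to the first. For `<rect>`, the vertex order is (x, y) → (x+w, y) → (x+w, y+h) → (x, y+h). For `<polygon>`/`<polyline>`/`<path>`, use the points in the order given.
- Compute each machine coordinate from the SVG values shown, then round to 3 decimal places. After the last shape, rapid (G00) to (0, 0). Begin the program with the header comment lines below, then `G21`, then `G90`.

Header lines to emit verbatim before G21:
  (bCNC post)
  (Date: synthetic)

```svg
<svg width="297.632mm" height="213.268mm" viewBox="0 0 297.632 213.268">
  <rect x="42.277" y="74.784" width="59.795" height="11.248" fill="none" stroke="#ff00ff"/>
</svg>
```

1 u = 1 mm; y_m = 213.268 − y.

[1] `<rect>` rectangle, #ff00ff→engrave S234 F2492: (42.277,138.484) → (102.072,138.484) → (102.072,127.236) → (42.277,127.236) → (42.277,138.484) (closed)

(bCNC post)
(Date: synthetic)
G21
G90
G00 X42.277 Y138.484
M3 S234
G01 X102.072 Y138.484 F2492
G01 X102.072 Y127.236
G01 X42.277 Y127.236
G01 X42.277 Y138.484
M5
G00 X0.000 Y0.000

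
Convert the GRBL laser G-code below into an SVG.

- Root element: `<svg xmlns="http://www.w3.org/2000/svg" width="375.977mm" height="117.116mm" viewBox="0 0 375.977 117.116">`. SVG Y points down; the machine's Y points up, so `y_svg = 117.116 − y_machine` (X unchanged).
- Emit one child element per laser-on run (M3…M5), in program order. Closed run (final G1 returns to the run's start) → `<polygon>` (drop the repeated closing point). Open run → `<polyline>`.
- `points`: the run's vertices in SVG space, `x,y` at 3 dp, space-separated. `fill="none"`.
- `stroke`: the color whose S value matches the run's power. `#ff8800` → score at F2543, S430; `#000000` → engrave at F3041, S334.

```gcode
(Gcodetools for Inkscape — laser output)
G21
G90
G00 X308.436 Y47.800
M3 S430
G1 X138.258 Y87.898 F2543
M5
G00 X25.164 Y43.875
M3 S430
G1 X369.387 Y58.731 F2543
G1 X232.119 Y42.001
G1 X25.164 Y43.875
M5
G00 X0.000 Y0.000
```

<svg xmlns="http://www.w3.org/2000/svg" width="375.977mm" height="117.116mm" viewBox="0 0 375.977 117.116">
  <polyline points="308.436,69.316 138.258,29.218" fill="none" stroke="#ff8800"/>
  <polygon points="25.164,73.241 369.387,58.385 232.119,75.115" fill="none" stroke="#ff8800"/>
</svg>

Machine Y-up, SVG Y-down with viewBox height 117.116, so y_svg = 117.116 − y_machine; X carries over. Every run uses S430, so all elements get stroke `#ff8800` (score).

Run 1: The run is open, so emit a `<polyline>` with points (Y-flipped): 308.436,69.316 138.258,29.218.

Run 2: The run returns to its start, so emit a `<polygon>` with points (Y-flipped): 25.164,73.241 369.387,58.385 232.119,75.115.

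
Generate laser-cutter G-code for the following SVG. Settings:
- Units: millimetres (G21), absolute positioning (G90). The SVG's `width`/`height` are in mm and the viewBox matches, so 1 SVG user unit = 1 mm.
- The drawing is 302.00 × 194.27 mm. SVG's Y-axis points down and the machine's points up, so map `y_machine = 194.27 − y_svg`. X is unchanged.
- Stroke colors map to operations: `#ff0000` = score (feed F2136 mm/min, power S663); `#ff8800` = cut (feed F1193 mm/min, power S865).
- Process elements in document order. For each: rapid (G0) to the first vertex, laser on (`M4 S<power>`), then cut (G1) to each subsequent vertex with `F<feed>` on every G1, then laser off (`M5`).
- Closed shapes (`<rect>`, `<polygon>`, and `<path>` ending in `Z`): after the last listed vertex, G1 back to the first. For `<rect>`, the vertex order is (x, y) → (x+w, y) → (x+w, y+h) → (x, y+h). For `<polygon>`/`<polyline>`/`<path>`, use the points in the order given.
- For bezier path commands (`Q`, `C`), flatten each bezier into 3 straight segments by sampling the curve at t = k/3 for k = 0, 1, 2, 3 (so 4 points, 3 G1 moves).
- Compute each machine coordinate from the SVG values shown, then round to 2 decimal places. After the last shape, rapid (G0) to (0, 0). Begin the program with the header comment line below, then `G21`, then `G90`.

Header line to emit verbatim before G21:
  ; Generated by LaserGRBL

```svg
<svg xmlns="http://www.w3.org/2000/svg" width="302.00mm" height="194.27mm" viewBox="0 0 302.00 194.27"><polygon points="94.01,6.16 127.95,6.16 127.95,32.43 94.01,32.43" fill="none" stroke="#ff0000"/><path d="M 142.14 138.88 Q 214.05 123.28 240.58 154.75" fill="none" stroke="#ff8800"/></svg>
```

viewBox `0 0 302.00 194.27` with mm width/height → 1 unit = 1 mm. Flip: y_m = 194.27 − y_svg.

**Shape 1** — `<polygon>` rectangle, stroke `#ff0000` → score (S663, F2136). Machine vertices: (94.01,188.11) → (127.95,188.11) → (127.95,161.84) → (94.01,161.84) → (94.01,188.11). Closed: final G1 returns to the first vertex.

**Shape 2** — `<path>` quadratic bezier, stroke `#ff8800` → cut (S865, F1193). Control points (SVG): P0=(142.14,138.88), P1=(214.05,123.28), P2=(240.58,154.75); sampled at t=k/3. Machine vertices: (142.14,55.39) → (185.04,60.56) → (217.85,55.27) → (240.58,39.52). Open path.

; Generated by LaserGRBL
G21
G90
G0 X94.01 Y188.11
M4 S663
G1 X127.95 Y188.11 F2136
G1 X127.95 Y161.84 F2136
G1 X94.01 Y161.84 F2136
G1 X94.01 Y188.11 F2136
M5
G0 X142.14 Y55.39
M4 S865
G1 X185.04 Y60.56 F1193
G1 X217.85 Y55.27 F1193
G1 X240.58 Y39.52 F1193
M5
G0 X0.00 Y0.00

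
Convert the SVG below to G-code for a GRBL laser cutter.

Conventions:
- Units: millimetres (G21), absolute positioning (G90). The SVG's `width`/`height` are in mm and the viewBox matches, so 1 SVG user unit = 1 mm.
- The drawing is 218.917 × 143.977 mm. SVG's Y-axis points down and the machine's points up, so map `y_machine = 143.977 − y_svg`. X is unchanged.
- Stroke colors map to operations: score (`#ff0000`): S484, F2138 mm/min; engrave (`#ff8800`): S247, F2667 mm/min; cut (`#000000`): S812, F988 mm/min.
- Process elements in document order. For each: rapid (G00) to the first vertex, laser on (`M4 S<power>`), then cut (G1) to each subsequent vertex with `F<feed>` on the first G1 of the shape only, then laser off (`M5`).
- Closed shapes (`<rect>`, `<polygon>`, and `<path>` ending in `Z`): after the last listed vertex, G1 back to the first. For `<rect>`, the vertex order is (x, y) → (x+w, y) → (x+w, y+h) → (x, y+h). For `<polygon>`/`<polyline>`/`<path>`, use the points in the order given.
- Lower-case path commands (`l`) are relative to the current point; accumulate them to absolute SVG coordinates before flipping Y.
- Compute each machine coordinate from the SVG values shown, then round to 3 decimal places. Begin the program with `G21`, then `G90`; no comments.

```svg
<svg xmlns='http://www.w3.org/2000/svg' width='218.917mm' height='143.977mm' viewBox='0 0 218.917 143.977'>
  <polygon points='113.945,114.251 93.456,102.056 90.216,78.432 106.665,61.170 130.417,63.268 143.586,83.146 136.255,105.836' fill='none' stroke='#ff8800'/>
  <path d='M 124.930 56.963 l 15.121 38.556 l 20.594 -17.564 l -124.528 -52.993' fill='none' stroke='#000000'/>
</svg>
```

G21
G90
G00 X113.945 Y29.726
M4 S247
G1 X93.456 Y41.921 F2667
G1 X90.216 Y65.545
G1 X106.665 Y82.807
G1 X130.417 Y80.709
G1 X143.586 Y60.831
G1 X136.255 Y38.141
G1 X113.945 Y29.726
M5
G00 X124.930 Y87.014
M4 S812
G1 X140.051 Y48.458 F988
G1 X160.645 Y66.022
G1 X36.117 Y119.015
M5

Since the viewBox matches the mm dimensions, user units are millimetres directly. The only transform is the Y-flip y_m = 143.977 − y_svg.

Shape 1 is a regular polygon drawn with `<polygon>`. Its stroke #ff8800 means engrave at S247, F2667. After flipping Y the toolpath is (113.945,29.726) → (93.456,41.921) → (90.216,65.545) → (106.665,82.807) → (130.417,80.709) → (143.586,60.831) → (136.255,38.141) → (113.945,29.726), returning to the start.

Shape 2 is a open polyline drawn with `<path>`. Its stroke #000000 means cut at S812, F988. After flipping Y the toolpath is (124.930,87.014) → (140.051,48.458) → (160.645,66.022) → (36.117,119.015).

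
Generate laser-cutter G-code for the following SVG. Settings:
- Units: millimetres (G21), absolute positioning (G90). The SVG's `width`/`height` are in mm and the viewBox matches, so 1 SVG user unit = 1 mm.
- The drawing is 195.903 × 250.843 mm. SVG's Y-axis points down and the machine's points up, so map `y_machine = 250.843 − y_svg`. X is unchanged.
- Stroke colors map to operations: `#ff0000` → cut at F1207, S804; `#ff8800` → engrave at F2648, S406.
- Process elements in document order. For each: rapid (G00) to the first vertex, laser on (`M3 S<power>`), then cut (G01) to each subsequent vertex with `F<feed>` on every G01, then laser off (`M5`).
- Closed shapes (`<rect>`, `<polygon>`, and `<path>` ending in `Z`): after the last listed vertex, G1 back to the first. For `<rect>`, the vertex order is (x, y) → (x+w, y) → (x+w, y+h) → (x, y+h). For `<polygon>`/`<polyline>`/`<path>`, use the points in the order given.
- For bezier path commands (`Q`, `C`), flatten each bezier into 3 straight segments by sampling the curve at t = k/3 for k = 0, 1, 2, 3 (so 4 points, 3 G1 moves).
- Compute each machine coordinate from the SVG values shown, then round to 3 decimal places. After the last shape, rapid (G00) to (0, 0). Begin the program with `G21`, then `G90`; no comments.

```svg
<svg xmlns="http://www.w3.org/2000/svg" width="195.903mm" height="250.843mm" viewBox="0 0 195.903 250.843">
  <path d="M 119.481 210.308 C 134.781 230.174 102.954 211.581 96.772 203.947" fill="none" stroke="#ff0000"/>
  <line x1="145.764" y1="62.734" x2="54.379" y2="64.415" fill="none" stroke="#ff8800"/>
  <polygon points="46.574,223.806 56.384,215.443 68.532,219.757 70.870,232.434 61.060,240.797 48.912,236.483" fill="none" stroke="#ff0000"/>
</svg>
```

Since the viewBox matches the mm dimensions, user units are millimetres directly. The only transform is the Y-flip y_m = 250.843 − y_svg.

Shape 1 is a cubic bezier drawn with `<path>`. Its stroke #ff0000 means cut at S804, F1207. After flipping Y the toolpath is (119.481,40.535) → (121.767,31.658) → (108.807,37.439) → (96.772,46.896).

Shape 2 is a line segment drawn with `<line>`. Its stroke #ff8800 means engrave at S406, F2648. After flipping Y the toolpath is (145.764,188.109) → (54.379,186.428).

Shape 3 is a regular polygon drawn with `<polygon>`. Its stroke #ff0000 means cut at S804, F1207. After flipping Y the toolpath is (46.574,27.037) → (56.384,35.400) → (68.532,31.086) → (70.870,18.409) → (61.060,10.046) → (48.912,14.360) → (46.574,27.037), returning to the start.

G21
G90
G00 X119.481 Y40.535
M3 S804
G01 X121.767 Y31.658 F1207
G01 X108.807 Y37.439 F1207
G01 X96.772 Y46.896 F1207
M5
G00 X145.764 Y188.109
M3 S406
G01 X54.379 Y186.428 F2648
M5
G00 X46.574 Y27.037
M3 S804
G01 X56.384 Y35.400 F1207
G01 X68.532 Y31.086 F1207
G01 X70.870 Y18.409 F1207
G01 X61.060 Y10.046 F1207
G01 X48.912 Y14.360 F1207
G01 X46.574 Y27.037 F1207
M5
G00 X0.000 Y0.000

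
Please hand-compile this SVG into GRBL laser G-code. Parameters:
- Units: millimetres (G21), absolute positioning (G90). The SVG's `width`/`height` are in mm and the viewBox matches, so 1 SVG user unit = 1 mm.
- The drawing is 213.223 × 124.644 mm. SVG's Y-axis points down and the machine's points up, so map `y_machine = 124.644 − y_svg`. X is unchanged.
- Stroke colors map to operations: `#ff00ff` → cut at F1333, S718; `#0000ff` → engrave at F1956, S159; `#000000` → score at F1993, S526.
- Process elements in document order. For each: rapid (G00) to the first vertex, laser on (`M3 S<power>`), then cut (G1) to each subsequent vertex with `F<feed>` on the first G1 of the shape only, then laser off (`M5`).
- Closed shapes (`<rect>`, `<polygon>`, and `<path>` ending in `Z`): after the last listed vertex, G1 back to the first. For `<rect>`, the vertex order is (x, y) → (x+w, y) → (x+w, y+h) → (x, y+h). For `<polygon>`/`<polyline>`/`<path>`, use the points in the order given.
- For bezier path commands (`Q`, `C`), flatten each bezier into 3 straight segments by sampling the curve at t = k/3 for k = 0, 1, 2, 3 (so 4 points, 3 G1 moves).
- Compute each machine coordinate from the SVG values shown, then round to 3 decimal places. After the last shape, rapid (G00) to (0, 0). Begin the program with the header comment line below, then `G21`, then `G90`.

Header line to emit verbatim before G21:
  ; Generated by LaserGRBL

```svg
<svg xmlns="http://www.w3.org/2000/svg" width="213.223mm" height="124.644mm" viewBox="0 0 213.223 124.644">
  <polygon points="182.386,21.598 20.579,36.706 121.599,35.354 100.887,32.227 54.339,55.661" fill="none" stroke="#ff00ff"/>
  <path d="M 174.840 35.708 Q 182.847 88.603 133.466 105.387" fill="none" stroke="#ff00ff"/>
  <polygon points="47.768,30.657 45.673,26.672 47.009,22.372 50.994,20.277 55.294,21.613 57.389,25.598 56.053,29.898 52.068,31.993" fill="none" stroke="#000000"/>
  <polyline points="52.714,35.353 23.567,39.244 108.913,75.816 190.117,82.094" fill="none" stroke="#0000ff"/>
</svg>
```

; Generated by LaserGRBL
G21
G90
G00 X182.386 Y103.046
M3 S718
G1 X20.579 Y87.938 F1333
G1 X121.599 Y89.290
G1 X100.887 Y92.417
G1 X54.339 Y68.983
G1 X182.386 Y103.046
M5
G00 X174.840 Y88.936
M3 S718
G1 X173.802 Y57.685 F1333
G1 X160.010 Y34.459
G1 X133.466 Y19.257
M5
G00 X47.768 Y93.987
M3 S526
G1 X45.673 Y97.972 F1993
G1 X47.009 Y102.272
G1 X50.994 Y104.367
G1 X55.294 Y103.031
G1 X57.389 Y99.046
G1 X56.053 Y94.746
G1 X52.068 Y92.651
G1 X47.768 Y93.987
M5
G00 X52.714 Y89.291
M3 S159
G1 X23.567 Y85.400 F1956
G1 X108.913 Y48.828
G1 X190.117 Y42.550
M5
G00 X0.000 Y0.000

1 u = 1 mm; y_m = 124.644 − y.

[1] `<polygon>` closed polygon, #ff00ff→cut S718 F1333: (182.386,103.046) → (20.579,87.938) → (121.599,89.290) → (100.887,92.417) → (54.339,68.983) → (182.386,103.046) (closed)

[2] `<path>` quadratic bezier, #ff00ff→cut S718 F1333: (174.840,88.936) → (173.802,57.685) → (160.010,34.459) → (133.466,19.257)

[3] `<polygon>` regular polygon, #000000→score S526 F1993: (47.768,93.987) → (45.673,97.972) → (47.009,102.272) → (50.994,104.367) → (55.294,103.031) → (57.389,99.046) → (56.053,94.746) → (52.068,92.651) → (47.768,93.987) (closed)

[4] `<polyline>` open polyline, #0000ff→engrave S159 F1956: (52.714,89.291) → (23.567,85.400) → (108.913,48.828) → (190.117,42.550)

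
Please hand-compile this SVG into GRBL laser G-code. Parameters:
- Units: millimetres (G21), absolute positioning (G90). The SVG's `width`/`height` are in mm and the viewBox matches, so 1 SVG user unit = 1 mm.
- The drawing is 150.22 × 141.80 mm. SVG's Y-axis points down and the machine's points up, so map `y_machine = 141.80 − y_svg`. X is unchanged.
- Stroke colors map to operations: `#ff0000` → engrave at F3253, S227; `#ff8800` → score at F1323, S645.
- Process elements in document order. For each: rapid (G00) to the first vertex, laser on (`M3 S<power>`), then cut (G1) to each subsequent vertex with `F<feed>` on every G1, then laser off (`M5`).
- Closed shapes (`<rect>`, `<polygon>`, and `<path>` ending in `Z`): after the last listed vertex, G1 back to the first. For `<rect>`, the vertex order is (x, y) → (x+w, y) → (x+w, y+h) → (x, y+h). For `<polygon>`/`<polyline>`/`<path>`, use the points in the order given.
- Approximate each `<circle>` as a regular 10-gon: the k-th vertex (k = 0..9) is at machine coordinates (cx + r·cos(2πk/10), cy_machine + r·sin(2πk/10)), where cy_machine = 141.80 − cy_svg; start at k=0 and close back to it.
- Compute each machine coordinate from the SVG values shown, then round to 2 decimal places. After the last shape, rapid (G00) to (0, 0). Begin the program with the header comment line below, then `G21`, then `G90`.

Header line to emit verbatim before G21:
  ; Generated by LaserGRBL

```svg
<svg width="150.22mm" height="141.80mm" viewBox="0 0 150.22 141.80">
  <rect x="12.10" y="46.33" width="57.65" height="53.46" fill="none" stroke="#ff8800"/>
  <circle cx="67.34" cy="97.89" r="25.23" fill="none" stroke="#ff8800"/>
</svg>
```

; Generated by LaserGRBL
G21
G90
G00 X12.10 Y95.47
M3 S645
G1 X69.75 Y95.47 F1323
G1 X69.75 Y42.01 F1323
G1 X12.10 Y42.01 F1323
G1 X12.10 Y95.47 F1323
M5
G00 X92.57 Y43.91
M3 S645
G1 X87.75 Y58.74 F1323
G1 X75.14 Y67.91 F1323
G1 X59.54 Y67.91 F1323
G1 X46.93 Y58.74 F1323
G1 X42.11 Y43.91 F1323
G1 X46.93 Y29.08 F1323
G1 X59.54 Y19.91 F1323
G1 X75.14 Y19.91 F1323
G1 X87.75 Y29.08 F1323
G1 X92.57 Y43.91 F1323
M5
G00 X0.00 Y0.00

viewBox `0 0 150.22 141.80` with mm width/height → 1 unit = 1 mm. Flip: y_m = 141.80 − y_svg.

**Shape 1** — `<rect>` rectangle, stroke `#ff8800` → score (S645, F1323). Machine vertices: (12.10,95.47) → (69.75,95.47) → (69.75,42.01) → (12.10,42.01) → (12.10,95.47). Closed: final G1 returns to the first vertex.

**Shape 2** — `<circle>` circle, stroke `#ff8800` → score (S645, F1323). Machine vertices: (92.57,43.91) → (87.75,58.74) → (75.14,67.91) → (59.54,67.91) → (46.93,58.74) → (42.11,43.91) → (46.93,29.08) → (59.54,19.91) → (75.14,19.91) → (87.75,29.08) → (92.57,43.91). Closed: final G1 returns to the first vertex.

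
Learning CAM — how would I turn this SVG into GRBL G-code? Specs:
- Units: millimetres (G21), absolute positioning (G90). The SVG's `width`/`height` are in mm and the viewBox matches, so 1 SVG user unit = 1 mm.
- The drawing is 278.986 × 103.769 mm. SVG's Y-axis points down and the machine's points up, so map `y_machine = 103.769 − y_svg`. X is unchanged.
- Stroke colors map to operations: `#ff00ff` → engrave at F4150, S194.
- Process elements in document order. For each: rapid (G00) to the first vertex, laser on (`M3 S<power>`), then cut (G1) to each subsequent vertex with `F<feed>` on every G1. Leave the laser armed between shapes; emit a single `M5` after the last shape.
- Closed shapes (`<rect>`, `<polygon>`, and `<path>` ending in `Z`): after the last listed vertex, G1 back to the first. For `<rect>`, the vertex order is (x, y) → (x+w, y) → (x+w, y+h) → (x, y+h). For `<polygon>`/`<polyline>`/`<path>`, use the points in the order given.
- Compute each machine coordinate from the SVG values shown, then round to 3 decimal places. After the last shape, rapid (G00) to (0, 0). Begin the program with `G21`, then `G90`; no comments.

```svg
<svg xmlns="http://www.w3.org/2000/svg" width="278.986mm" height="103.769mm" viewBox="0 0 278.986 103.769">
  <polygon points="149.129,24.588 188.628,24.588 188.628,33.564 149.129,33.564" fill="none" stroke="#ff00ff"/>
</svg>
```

viewBox `0 0 278.986 103.769` with mm width/height → 1 unit = 1 mm. Flip: y_m = 103.769 − y_svg.

**Shape 1** — `<polygon>` rectangle, stroke `#ff00ff` → engrave (S194, F4150). Machine vertices: (149.129,79.181) → (188.628,79.181) → (188.628,70.205) → (149.129,70.205) → (149.129,79.181). Closed: final G1 returns to the first vertex.

G21
G90
G00 X149.129 Y79.181
M3 S194
G1 X188.628 Y79.181 F4150
G1 X188.628 Y70.205 F4150
G1 X149.129 Y70.205 F4150
G1 X149.129 Y79.181 F4150
M5
G00 X0.000 Y0.000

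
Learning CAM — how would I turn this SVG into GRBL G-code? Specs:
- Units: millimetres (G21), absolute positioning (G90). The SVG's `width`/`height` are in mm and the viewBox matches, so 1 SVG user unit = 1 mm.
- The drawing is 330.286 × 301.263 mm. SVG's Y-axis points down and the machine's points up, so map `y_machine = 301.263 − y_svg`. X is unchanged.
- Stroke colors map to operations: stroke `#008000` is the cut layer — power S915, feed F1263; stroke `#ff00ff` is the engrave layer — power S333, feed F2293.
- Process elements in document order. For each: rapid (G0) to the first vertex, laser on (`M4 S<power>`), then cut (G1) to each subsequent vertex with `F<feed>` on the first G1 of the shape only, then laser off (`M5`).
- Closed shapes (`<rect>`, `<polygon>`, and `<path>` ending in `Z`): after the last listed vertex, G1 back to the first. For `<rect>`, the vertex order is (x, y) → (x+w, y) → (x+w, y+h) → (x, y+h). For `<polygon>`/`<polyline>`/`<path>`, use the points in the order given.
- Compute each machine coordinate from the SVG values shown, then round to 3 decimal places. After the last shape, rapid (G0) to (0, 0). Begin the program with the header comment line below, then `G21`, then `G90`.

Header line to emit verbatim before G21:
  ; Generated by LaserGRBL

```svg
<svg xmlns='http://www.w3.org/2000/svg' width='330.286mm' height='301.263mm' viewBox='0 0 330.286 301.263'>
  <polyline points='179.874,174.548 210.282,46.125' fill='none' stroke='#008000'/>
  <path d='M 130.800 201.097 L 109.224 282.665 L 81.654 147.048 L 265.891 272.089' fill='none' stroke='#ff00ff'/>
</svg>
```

; Generated by LaserGRBL
G21
G90
G0 X179.874 Y126.715
M4 S915
G1 X210.282 Y255.138 F1263
M5
G0 X130.800 Y100.166
M4 S333
G1 X109.224 Y18.598 F2293
G1 X81.654 Y154.215
G1 X265.891 Y29.174
M5
G0 X0.000 Y0.000

1 u = 1 mm; y_m = 301.263 − y.

[1] `<polyline>` line segment, #008000→cut S915 F1263: (179.874,126.715) → (210.282,255.138)

[2] `<path>` open polyline, #ff00ff→engrave S333 F2293: (130.800,100.166) → (109.224,18.598) → (81.654,154.215) → (265.891,29.174)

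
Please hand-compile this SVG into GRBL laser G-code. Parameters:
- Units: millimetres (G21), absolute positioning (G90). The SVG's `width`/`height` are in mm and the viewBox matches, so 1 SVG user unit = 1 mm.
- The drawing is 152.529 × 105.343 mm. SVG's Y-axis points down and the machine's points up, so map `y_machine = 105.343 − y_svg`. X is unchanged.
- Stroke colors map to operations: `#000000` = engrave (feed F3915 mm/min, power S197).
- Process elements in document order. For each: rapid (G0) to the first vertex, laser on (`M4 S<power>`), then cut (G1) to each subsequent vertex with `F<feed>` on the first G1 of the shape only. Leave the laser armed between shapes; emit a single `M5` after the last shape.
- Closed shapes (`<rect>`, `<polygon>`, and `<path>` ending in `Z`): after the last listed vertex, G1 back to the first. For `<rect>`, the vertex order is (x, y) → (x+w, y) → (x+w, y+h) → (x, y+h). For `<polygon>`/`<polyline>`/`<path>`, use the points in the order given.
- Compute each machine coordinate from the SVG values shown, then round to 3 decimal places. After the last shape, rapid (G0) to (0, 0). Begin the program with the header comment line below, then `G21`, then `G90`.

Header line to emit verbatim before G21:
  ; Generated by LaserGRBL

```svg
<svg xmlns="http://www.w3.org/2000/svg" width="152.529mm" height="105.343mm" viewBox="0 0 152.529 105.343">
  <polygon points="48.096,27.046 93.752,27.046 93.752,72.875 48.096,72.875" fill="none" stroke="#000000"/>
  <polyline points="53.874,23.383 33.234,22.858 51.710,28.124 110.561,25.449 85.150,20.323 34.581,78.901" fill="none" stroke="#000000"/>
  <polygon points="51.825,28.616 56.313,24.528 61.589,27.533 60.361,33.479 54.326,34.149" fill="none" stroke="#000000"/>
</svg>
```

viewBox `0 0 152.529 105.343` with mm width/height → 1 unit = 1 mm. Flip: y_m = 105.343 − y_svg.

**Shape 1** — `<polygon>` rectangle, stroke `#000000` → engrave (S197, F3915). Machine vertices: (48.096,78.297) → (93.752,78.297) → (93.752,32.468) → (48.096,32.468) → (48.096,78.297). Closed: final G1 returns to the first vertex.

**Shape 2** — `<polyline>` open polyline, stroke `#000000` → engrave (S197, F3915). Machine vertices: (53.874,81.960) → (33.234,82.485) → (51.710,77.219) → (110.561,79.894) → (85.150,85.020) → (34.581,26.442). Open path.

**Shape 3** — `<polygon>` regular polygon, stroke `#000000` → engrave (S197, F3915). Machine vertices: (51.825,76.727) → (56.313,80.815) → (61.589,77.810) → (60.361,71.864) → (54.326,71.194) → (51.825,76.727). Closed: final G1 returns to the first vertex.

; Generated by LaserGRBL
G21
G90
G0 X48.096 Y78.297
M4 S197
G1 X93.752 Y78.297 F3915
G1 X93.752 Y32.468
G1 X48.096 Y32.468
G1 X48.096 Y78.297
G0 X53.874 Y81.960
M4 S197
G1 X33.234 Y82.485 F3915
G1 X51.710 Y77.219
G1 X110.561 Y79.894
G1 X85.150 Y85.020
G1 X34.581 Y26.442
G0 X51.825 Y76.727
M4 S197
G1 X56.313 Y80.815 F3915
G1 X61.589 Y77.810
G1 X60.361 Y71.864
G1 X54.326 Y71.194
G1 X51.825 Y76.727
M5
G0 X0.000 Y0.000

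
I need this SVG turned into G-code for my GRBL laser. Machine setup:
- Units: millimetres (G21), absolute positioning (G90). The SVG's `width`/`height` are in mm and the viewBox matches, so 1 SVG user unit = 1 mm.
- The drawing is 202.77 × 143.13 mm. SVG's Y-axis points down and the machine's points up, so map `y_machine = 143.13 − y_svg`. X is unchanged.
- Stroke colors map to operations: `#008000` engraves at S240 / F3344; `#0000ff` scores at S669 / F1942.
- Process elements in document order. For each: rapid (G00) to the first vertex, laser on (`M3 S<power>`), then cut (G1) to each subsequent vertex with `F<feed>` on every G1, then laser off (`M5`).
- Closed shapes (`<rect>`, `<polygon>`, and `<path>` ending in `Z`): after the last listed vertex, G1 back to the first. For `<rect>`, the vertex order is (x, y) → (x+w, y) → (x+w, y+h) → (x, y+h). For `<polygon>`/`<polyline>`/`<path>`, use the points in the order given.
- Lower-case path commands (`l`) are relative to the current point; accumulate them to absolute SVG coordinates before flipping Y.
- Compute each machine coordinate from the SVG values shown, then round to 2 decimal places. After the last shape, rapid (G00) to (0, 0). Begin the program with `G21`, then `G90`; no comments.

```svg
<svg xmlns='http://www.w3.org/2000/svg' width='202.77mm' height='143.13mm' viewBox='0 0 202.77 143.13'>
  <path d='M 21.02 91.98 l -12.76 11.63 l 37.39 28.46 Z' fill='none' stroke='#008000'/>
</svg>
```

1 u = 1 mm; y_m = 143.13 − y.

[1] `<path>` closed polygon, #008000→engrave S240 F3344: (21.02,51.15) → (8.26,39.52) → (45.65,11.06) → (21.02,51.15) (closed)

G21
G90
G00 X21.02 Y51.15
M3 S240
G1 X8.26 Y39.52 F3344
G1 X45.65 Y11.06 F3344
G1 X21.02 Y51.15 F3344
M5
G00 X0.00 Y0.00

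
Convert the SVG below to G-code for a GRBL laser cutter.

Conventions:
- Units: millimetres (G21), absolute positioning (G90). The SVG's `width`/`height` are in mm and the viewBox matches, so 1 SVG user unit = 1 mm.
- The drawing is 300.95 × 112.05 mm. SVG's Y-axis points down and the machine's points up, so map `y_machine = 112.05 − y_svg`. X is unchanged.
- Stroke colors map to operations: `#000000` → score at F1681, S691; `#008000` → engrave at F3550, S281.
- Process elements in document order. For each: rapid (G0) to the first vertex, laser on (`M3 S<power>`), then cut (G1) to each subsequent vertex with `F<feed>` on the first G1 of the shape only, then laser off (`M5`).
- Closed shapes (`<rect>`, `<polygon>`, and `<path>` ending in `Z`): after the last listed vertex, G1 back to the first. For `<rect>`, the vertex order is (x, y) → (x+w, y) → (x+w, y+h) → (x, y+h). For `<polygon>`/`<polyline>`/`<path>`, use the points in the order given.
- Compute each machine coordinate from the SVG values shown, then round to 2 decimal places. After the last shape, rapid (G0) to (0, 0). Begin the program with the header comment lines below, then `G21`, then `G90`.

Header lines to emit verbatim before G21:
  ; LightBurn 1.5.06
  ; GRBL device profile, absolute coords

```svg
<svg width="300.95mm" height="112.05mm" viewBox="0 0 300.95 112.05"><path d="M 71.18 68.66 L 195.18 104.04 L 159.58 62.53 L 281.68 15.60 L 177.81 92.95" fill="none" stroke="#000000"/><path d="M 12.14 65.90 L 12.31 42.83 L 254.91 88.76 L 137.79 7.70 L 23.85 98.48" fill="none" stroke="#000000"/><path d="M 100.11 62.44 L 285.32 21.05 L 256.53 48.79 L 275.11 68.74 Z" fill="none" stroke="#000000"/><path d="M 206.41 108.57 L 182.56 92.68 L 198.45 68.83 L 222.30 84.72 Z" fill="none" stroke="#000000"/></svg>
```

; LightBurn 1.5.06
; GRBL device profile, absolute coords
G21
G90
G0 X71.18 Y43.39
M3 S691
G1 X195.18 Y8.01 F1681
G1 X159.58 Y49.52
G1 X281.68 Y96.45
G1 X177.81 Y19.10
M5
G0 X12.14 Y46.15
M3 S691
G1 X12.31 Y69.22 F1681
G1 X254.91 Y23.29
G1 X137.79 Y104.35
G1 X23.85 Y13.57
M5
G0 X100.11 Y49.61
M3 S691
G1 X285.32 Y91.00 F1681
G1 X256.53 Y63.26
G1 X275.11 Y43.31
G1 X100.11 Y49.61
M5
G0 X206.41 Y3.48
M3 S691
G1 X182.56 Y19.37 F1681
G1 X198.45 Y43.22
G1 X222.30 Y27.33
G1 X206.41 Y3.48
M5
G0 X0.00 Y0.00

1 u = 1 mm; y_m = 112.05 − y.

[1] `<path>` open polyline, #000000→score S691 F1681: (71.18,43.39) → (195.18,8.01) → (159.58,49.52) → (281.68,96.45) → (177.81,19.10)

[2] `<path>` open polyline, #000000→score S691 F1681: (12.14,46.15) → (12.31,69.22) → (254.91,23.29) → (137.79,104.35) → (23.85,13.57)

[3] `<path>` closed polygon, #000000→score S691 F1681: (100.11,49.61) → (285.32,91.00) → (256.53,63.26) → (275.11,43.31) → (100.11,49.61) (closed)

[4] `<path>` regular polygon, #000000→score S691 F1681: (206.41,3.48) → (182.56,19.37) → (198.45,43.22) → (222.30,27.33) → (206.41,3.48) (closed)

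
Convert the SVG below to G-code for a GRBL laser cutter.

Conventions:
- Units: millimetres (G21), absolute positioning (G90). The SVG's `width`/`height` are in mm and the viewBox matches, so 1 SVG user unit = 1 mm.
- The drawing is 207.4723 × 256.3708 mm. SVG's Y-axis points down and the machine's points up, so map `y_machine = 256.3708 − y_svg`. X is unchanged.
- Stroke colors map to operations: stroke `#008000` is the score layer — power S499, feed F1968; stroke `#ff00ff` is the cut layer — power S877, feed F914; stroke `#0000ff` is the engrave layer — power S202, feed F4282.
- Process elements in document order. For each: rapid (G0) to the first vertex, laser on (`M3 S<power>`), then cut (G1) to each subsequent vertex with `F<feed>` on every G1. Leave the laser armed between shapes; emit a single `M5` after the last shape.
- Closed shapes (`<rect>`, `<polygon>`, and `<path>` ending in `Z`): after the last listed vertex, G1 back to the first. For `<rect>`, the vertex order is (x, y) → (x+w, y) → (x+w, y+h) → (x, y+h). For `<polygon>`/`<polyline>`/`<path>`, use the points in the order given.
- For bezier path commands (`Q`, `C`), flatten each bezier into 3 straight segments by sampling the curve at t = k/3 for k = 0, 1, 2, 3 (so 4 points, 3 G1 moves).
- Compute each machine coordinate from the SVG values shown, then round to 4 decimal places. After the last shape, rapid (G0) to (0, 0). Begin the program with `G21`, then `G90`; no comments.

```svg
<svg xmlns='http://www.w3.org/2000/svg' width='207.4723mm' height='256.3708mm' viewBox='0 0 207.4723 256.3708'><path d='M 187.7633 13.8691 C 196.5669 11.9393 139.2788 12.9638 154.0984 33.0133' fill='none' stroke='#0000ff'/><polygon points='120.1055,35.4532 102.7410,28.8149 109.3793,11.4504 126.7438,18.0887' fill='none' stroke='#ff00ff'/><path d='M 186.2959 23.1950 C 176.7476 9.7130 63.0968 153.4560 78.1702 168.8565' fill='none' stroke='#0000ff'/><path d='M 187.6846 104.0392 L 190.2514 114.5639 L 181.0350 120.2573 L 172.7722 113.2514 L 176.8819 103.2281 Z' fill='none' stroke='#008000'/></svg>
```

1 u = 1 mm; y_m = 256.3708 − y.

[1] `<path>` cubic bezier, #0000ff→engrave S202 F4282: (187.7633,242.5017) → (179.6548,242.8515) → (158.1962,237.6605) → (154.0984,223.3575)

[2] `<polygon>` regular polygon, #ff00ff→cut S877 F914: (120.1055,220.9176) → (102.7410,227.5559) → (109.3793,244.9204) → (126.7438,238.2821) → (120.1055,220.9176) (closed)

[3] `<path>` cubic bezier, #0000ff→engrave S202 F4282: (186.2959,233.1758) → (150.6700,204.8260) → (97.3817,135.1191) → (78.1702,87.5143)

[4] `<path>` regular polygon, #008000→score S499 F1968: (187.6846,152.3316) → (190.2514,141.8069) → (181.0350,136.1135) → (172.7722,143.1194) → (176.8819,153.1427) → (187.6846,152.3316) (closed)

G21
G90
G0 X187.7633 Y242.5017
M3 S202
G1 X179.6548 Y242.8515 F4282
G1 X158.1962 Y237.6605 F4282
G1 X154.0984 Y223.3575 F4282
G0 X120.1055 Y220.9176
M3 S877
G1 X102.7410 Y227.5559 F914
G1 X109.3793 Y244.9204 F914
G1 X126.7438 Y238.2821 F914
G1 X120.1055 Y220.9176 F914
G0 X186.2959 Y233.1758
M3 S202
G1 X150.6700 Y204.8260 F4282
G1 X97.3817 Y135.1191 F4282
G1 X78.1702 Y87.5143 F4282
G0 X187.6846 Y152.3316
M3 S499
G1 X190.2514 Y141.8069 F1968
G1 X181.0350 Y136.1135 F1968
G1 X172.7722 Y143.1194 F1968
G1 X176.8819 Y153.1427 F1968
G1 X187.6846 Y152.3316 F1968
M5
G0 X0.0000 Y0.0000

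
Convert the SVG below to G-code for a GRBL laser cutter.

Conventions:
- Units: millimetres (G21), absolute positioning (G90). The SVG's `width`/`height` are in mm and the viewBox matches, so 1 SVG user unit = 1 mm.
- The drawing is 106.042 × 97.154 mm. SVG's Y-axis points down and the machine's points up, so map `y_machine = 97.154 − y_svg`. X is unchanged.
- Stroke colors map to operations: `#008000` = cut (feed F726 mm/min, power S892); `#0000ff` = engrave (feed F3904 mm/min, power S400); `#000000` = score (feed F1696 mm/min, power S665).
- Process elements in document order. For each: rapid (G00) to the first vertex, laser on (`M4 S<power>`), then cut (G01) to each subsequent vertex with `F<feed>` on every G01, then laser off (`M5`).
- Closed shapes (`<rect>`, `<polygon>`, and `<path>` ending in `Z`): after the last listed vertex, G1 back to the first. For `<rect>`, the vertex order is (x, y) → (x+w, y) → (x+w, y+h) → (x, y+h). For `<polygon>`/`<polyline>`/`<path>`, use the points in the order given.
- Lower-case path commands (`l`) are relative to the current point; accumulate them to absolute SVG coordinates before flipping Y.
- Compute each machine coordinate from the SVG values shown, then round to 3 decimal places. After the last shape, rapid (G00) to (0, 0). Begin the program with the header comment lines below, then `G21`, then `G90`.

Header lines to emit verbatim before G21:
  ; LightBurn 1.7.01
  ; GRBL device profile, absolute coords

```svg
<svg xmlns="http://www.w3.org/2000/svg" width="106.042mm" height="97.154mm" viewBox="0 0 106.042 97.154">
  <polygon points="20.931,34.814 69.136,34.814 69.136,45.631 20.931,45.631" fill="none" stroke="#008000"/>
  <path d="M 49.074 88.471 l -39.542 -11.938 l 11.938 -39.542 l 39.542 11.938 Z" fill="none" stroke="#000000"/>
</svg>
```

; LightBurn 1.7.01
; GRBL device profile, absolute coords
G21
G90
G00 X20.931 Y62.340
M4 S892
G01 X69.136 Y62.340 F726
G01 X69.136 Y51.523 F726
G01 X20.931 Y51.523 F726
G01 X20.931 Y62.340 F726
M5
G00 X49.074 Y8.683
M4 S665
G01 X9.532 Y20.621 F1696
G01 X21.470 Y60.163 F1696
G01 X61.012 Y48.225 F1696
G01 X49.074 Y8.683 F1696
M5
G00 X0.000 Y0.000

Since the viewBox matches the mm dimensions, user units are millimetres directly. The only transform is the Y-flip y_m = 97.154 − y_svg.

Shape 1 is a rectangle drawn with `<polygon>`. Its stroke #008000 means cut at S892, F726. After flipping Y the toolpath is (20.931,62.340) → (69.136,62.340) → (69.136,51.523) → (20.931,51.523) → (20.931,62.340), returning to the start.

Shape 2 is a regular polygon drawn with `<path>`. Its stroke #000000 means score at S665, F1696. After flipping Y the toolpath is (49.074,8.683) → (9.532,20.621) → (21.470,60.163) → (61.012,48.225) → (49.074,8.683), returning to the start.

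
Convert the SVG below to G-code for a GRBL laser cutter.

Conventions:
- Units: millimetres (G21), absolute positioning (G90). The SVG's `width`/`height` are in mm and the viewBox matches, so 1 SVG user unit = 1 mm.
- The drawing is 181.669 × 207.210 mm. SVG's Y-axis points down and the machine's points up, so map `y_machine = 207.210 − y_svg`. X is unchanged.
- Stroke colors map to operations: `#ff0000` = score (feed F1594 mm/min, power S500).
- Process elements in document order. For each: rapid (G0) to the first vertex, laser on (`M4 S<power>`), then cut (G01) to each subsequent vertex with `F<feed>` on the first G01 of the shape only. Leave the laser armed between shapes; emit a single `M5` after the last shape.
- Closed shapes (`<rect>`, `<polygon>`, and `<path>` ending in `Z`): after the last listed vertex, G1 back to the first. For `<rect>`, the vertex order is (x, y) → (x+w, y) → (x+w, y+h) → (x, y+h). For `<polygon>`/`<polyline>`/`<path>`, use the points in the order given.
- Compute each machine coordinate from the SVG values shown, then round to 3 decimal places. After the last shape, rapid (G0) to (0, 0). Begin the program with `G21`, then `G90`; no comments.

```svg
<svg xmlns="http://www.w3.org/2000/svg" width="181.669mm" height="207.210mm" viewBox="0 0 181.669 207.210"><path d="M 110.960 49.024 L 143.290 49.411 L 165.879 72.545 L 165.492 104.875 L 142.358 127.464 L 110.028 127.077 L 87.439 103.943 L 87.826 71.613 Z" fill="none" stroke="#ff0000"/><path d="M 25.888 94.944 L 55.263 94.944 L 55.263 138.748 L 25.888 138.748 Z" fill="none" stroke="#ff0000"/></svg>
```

G21
G90
G0 X110.960 Y158.186
M4 S500
G01 X143.290 Y157.799 F1594
G01 X165.879 Y134.665
G01 X165.492 Y102.335
G01 X142.358 Y79.746
G01 X110.028 Y80.133
G01 X87.439 Y103.267
G01 X87.826 Y135.597
G01 X110.960 Y158.186
G0 X25.888 Y112.266
M4 S500
G01 X55.263 Y112.266 F1594
G01 X55.263 Y68.462
G01 X25.888 Y68.462
G01 X25.888 Y112.266
M5
G0 X0.000 Y0.000

1 u = 1 mm; y_m = 207.210 − y.

[1] `<path>` regular polygon, #ff0000→score S500 F1594: (110.960,158.186) → (143.290,157.799) → (165.879,134.665) → (165.492,102.335) → (142.358,79.746) → (110.028,80.133) → (87.439,103.267) → (87.826,135.597) → (110.960,158.186) (closed)

[2] `<path>` rectangle, #ff0000→score S500 F1594: (25.888,112.266) → (55.263,112.266) → (55.263,68.462) → (25.888,68.462) → (25.888,112.266) (closed)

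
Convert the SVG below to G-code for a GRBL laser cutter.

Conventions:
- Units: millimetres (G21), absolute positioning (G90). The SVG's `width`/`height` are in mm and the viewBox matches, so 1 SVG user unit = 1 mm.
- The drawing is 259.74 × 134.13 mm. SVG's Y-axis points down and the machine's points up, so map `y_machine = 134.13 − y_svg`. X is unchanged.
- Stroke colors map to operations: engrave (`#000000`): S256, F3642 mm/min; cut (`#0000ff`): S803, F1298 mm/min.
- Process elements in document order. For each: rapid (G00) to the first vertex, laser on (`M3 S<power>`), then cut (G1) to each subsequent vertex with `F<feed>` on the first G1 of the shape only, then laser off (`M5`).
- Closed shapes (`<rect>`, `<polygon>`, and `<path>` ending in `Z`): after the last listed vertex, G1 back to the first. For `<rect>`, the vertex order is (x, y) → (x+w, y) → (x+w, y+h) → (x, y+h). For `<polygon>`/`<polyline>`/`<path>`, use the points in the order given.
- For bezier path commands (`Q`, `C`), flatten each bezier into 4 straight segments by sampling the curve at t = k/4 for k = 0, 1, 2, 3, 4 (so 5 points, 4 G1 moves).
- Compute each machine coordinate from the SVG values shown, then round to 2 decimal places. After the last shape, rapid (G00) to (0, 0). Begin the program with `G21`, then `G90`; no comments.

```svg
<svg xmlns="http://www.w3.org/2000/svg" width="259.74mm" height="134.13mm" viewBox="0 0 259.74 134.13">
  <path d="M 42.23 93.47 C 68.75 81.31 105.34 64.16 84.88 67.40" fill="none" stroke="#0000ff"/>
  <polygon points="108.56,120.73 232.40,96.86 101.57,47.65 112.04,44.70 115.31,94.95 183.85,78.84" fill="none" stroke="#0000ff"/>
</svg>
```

G21
G90
G00 X42.23 Y40.66
M3 S803
G1 X62.96 Y50.32 F1298
G1 X81.17 Y59.47
G1 X90.58 Y65.73
G1 X84.88 Y66.73
M5
G00 X108.56 Y13.40
M3 S803
G1 X232.40 Y37.27 F1298
G1 X101.57 Y86.48
G1 X112.04 Y89.43
G1 X115.31 Y39.18
G1 X183.85 Y55.29
G1 X108.56 Y13.40
M5
G00 X0.00 Y0.00

Since the viewBox matches the mm dimensions, user units are millimetres directly. The only transform is the Y-flip y_m = 134.13 − y_svg.

Shape 1 is a cubic bezier drawn with `<path>`. Its stroke #0000ff means cut at S803, F1298. After flipping Y the toolpath is (42.23,40.66) → (62.96,50.32) → (81.17,59.47) → (90.58,65.73) → (84.88,66.73).

Shape 2 is a closed polygon drawn with `<polygon>`. Its stroke #0000ff means cut at S803, F1298. After flipping Y the toolpath is (108.56,13.40) → (232.40,37.27) → (101.57,86.48) → (112.04,89.43) → (115.31,39.18) → (183.85,55.29) → (108.56,13.40), returning to the start.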